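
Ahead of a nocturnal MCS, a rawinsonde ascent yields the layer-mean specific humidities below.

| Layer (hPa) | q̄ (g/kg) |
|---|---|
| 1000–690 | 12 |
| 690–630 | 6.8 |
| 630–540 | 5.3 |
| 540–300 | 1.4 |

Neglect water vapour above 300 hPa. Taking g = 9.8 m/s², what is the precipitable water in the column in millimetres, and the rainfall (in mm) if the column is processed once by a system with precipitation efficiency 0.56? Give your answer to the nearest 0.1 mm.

PW ≈ 50.4 mm; rainfall ≈ 28.2 mm

Precipitable water is the column-integrated vapour mass per unit area: PW = (1/g) Σ q̄ Δp, with q in kg/kg and Δp in Pa (1 kg/m² of water = 1 mm).
Layer 1000–690 hPa: Δp = 310 hPa = 31000 Pa, q̄ = 0.012 kg/kg → 0.012 × 31000 / 9.8 = 37.96 mm
Layer 690–630 hPa: Δp = 60 hPa = 6000 Pa, q̄ = 0.0068 kg/kg → 0.0068 × 6000 / 9.8 = 4.16 mm
Layer 630–540 hPa: Δp = 90 hPa = 9000 Pa, q̄ = 0.0053 kg/kg → 0.0053 × 9000 / 9.8 = 4.87 mm
Layer 540–300 hPa: Δp = 240 hPa = 24000 Pa, q̄ = 0.0014 kg/kg → 0.0014 × 24000 / 9.8 = 3.43 mm
PW = 37.96 + 4.16 + 4.87 + 3.43 = 50.42 ≈ 50.4 mm.
Rainfall = ε × PW = 0.56 × 50.4 = 28.2 mm.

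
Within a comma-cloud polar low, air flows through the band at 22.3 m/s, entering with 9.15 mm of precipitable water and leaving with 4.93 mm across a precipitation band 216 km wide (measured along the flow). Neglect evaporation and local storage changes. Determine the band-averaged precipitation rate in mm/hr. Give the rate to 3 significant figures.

R ≈ 1.57 mm/hr

Column moisture flux per unit crosswind length is F = V × PW.
Inflow: F_in = 22.3 × 9.15 = 204.045 mm·m/s
Outflow: F_out = 22.3 × 4.93 = 109.939 mm·m/s
Steady-state rate R = (F_in − F_out)/L = (204.045 − 109.939) / 216000 m = 4.357e-04 mm/s.
R = 4.357e-04 × 3600 = 1.57 mm/hr.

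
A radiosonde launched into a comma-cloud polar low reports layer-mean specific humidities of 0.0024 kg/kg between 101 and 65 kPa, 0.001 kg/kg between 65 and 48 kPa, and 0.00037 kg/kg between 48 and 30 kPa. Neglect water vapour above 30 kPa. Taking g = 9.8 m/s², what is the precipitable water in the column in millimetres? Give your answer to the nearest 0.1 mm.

PW ≈ 11.2 mm

Precipitable water is the column-integrated vapour mass per unit area: PW = (1/g) Σ q̄ Δp, with q in kg/kg and Δp in Pa (1 kg/m² of water = 1 mm).
Layer 101–65 kPa: Δp = 360 hPa = 36000 Pa, q̄ = 0.0024 kg/kg → 0.0024 × 36000 / 9.8 = 8.82 mm
Layer 65–48 kPa: Δp = 170 hPa = 17000 Pa, q̄ = 0.001 kg/kg → 0.001 × 17000 / 9.8 = 1.73 mm
Layer 48–30 kPa: Δp = 180 hPa = 18000 Pa, q̄ = 0.00037 kg/kg → 0.00037 × 18000 / 9.8 = 0.68 mm
PW = 8.82 + 1.73 + 0.68 = 11.23 ≈ 11.2 mm.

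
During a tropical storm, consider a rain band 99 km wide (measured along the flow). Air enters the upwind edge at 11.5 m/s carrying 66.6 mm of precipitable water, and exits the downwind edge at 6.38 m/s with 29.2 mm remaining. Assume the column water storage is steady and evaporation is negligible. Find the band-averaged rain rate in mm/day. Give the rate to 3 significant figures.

R ≈ 506 mm/day

Column moisture flux per unit crosswind length is F = V × PW.
Inflow: F_in = 11.5 × 66.6 = 765.9 mm·m/s
Outflow: F_out = 6.38 × 29.2 = 186.296 mm·m/s
Steady-state rate R = (F_in − F_out)/L = (765.9 − 186.296) / 99000 m = 5.855e-03 mm/s.
R = 5.855e-03 × 3600 × 24 = 506 mm/day.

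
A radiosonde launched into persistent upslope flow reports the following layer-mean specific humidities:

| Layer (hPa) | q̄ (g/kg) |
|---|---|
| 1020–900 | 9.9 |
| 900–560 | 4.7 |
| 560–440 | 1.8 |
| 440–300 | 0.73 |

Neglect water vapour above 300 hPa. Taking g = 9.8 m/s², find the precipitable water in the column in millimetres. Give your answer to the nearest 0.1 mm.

Precipitable water is the column-integrated vapour mass per unit area: PW = (1/g) Σ q̄ Δp, with q in kg/kg and Δp in Pa (1 kg/m² of water = 1 mm).
Layer 1020–900 hPa: Δp = 120 hPa = 12000 Pa, q̄ = 0.0099 kg/kg → 0.0099 × 12000 / 9.8 = 12.12 mm
Layer 900–560 hPa: Δp = 340 hPa = 34000 Pa, q̄ = 0.0047 kg/kg → 0.0047 × 34000 / 9.8 = 16.31 mm
Layer 560–440 hPa: Δp = 120 hPa = 12000 Pa, q̄ = 0.0018 kg/kg → 0.0018 × 12000 / 9.8 = 2.20 mm
Layer 440–300 hPa: Δp = 140 hPa = 14000 Pa, q̄ = 0.00073 kg/kg → 0.00073 × 14000 / 9.8 = 1.04 mm
PW = 12.12 + 16.31 + 2.20 + 1.04 = 31.67 ≈ 31.7 mm.

PW ≈ 31.7 mm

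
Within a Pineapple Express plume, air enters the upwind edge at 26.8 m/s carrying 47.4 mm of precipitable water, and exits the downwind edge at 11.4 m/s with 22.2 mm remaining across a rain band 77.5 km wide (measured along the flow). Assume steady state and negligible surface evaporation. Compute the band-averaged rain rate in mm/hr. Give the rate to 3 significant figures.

Column moisture flux per unit crosswind length is F = V × PW.
Inflow: F_in = 26.8 × 47.4 = 1270.32 mm·m/s
Outflow: F_out = 11.4 × 22.2 = 253.08 mm·m/s
Steady-state rate R = (F_in − F_out)/L = (1270.32 − 253.08) / 77500 m = 1.313e-02 mm/s.
R = 1.313e-02 × 3600 = 47.3 mm/hr.

R ≈ 47.3 mm/hr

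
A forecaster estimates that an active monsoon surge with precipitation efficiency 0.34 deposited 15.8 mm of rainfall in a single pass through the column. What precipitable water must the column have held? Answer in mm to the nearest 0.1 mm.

PW = rainfall / ε = 15.8 / 0.34 = 46.5 mm.

PW ≈ 46.5 mm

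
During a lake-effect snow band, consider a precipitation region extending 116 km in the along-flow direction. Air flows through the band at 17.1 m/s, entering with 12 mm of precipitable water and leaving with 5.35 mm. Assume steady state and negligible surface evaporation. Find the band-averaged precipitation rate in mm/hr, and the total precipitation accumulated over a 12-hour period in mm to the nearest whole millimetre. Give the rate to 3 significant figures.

R ≈ 3.53 mm/hr; total ≈ 42 mm

Column moisture flux per unit crosswind length is F = V × PW.
Inflow: F_in = 17.1 × 12 = 205.2 mm·m/s
Outflow: F_out = 17.1 × 5.35 = 91.485 mm·m/s
Steady-state rate R = (F_in − F_out)/L = (205.2 − 91.485) / 116000 m = 9.803e-04 mm/s.
R = 9.803e-04 × 3600 = 3.53 mm/hr.
Over 12 h: total = 3.53 × 12 = 42.36 ≈ 42 mm.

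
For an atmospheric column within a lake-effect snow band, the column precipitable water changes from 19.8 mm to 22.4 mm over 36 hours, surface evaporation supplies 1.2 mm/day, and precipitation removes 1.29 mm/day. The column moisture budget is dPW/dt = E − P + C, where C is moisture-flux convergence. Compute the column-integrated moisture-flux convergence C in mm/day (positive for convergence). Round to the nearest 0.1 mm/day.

C ≈ 1.8 mm/day

dPW/dt = (22.4 − 19.8) mm / (36/24 day) = +1.733 mm/day.
C = dPW/dt − E + P = (+1.733) − 1.2 + 1.29 = 1.8 mm/day.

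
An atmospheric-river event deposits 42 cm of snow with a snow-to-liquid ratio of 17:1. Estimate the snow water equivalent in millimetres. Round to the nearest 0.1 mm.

SWE ≈ 24.7 mm

SWE = snow depth / ratio = 42 cm / 17 = 2.471 cm = 24.7 mm.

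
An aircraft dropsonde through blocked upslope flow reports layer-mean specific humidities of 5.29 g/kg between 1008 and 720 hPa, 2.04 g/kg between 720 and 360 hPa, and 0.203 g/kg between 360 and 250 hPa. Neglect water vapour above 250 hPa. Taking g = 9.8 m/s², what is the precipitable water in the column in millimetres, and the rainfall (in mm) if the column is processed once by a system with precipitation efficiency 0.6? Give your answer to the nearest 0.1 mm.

PW ≈ 23.3 mm; rainfall ≈ 14.0 mm

Precipitable water is the column-integrated vapour mass per unit area: PW = (1/g) Σ q̄ Δp, with q in kg/kg and Δp in Pa (1 kg/m² of water = 1 mm).
Layer 1008–720 hPa: Δp = 288 hPa = 28800 Pa, q̄ = 0.00529 kg/kg → 0.00529 × 28800 / 9.8 = 15.55 mm
Layer 720–360 hPa: Δp = 360 hPa = 36000 Pa, q̄ = 0.00204 kg/kg → 0.00204 × 36000 / 9.8 = 7.49 mm
Layer 360–250 hPa: Δp = 110 hPa = 11000 Pa, q̄ = 0.000203 kg/kg → 0.000203 × 11000 / 9.8 = 0.23 mm
PW = 15.55 + 7.49 + 0.23 = 23.27 ≈ 23.3 mm.
Rainfall = ε × PW = 0.6 × 23.3 = 14.0 mm.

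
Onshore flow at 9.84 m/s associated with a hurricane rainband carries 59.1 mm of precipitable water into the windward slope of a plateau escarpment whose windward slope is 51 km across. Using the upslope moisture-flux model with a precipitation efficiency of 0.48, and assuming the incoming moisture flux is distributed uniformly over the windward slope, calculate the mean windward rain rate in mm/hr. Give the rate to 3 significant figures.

Incoming column moisture flux per unit ridge length: F = V × PW = 9.84 × 59.1 = 581.544 mm·m/s.
Spread over the 51 km slope with efficiency ε = 0.48: R = ε·F/W = 0.48 × 581.544 / 51000 m = 5.473e-03 mm/s.
R = 5.473e-03 × 3600 = 19.7 mm/hr.

R ≈ 19.7 mm/hr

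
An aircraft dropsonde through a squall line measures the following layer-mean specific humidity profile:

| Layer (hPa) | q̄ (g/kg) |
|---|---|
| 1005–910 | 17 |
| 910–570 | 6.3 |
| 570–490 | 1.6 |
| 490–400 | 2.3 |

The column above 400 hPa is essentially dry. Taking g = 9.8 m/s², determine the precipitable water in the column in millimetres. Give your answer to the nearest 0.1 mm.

PW ≈ 41.8 mm

Precipitable water is the column-integrated vapour mass per unit area: PW = (1/g) Σ q̄ Δp, with q in kg/kg and Δp in Pa (1 kg/m² of water = 1 mm).
Layer 1005–910 hPa: Δp = 95 hPa = 9500 Pa, q̄ = 0.017 kg/kg → 0.017 × 9500 / 9.8 = 16.48 mm
Layer 910–570 hPa: Δp = 340 hPa = 34000 Pa, q̄ = 0.0063 kg/kg → 0.0063 × 34000 / 9.8 = 21.86 mm
Layer 570–490 hPa: Δp = 80 hPa = 8000 Pa, q̄ = 0.0016 kg/kg → 0.0016 × 8000 / 9.8 = 1.31 mm
Layer 490–400 hPa: Δp = 90 hPa = 9000 Pa, q̄ = 0.0023 kg/kg → 0.0023 × 9000 / 9.8 = 2.11 mm
PW = 16.48 + 21.86 + 1.31 + 2.11 = 41.76 ≈ 41.8 mm.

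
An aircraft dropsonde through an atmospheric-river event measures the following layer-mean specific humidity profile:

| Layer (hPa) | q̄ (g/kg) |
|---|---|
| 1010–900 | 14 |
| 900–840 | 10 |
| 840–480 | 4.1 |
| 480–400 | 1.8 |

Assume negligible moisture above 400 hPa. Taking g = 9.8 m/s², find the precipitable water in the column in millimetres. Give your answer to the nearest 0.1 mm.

PW ≈ 38.4 mm

Precipitable water is the column-integrated vapour mass per unit area: PW = (1/g) Σ q̄ Δp, with q in kg/kg and Δp in Pa (1 kg/m² of water = 1 mm).
Layer 1010–900 hPa: Δp = 110 hPa = 11000 Pa, q̄ = 0.014 kg/kg → 0.014 × 11000 / 9.8 = 15.71 mm
Layer 900–840 hPa: Δp = 60 hPa = 6000 Pa, q̄ = 0.01 kg/kg → 0.01 × 6000 / 9.8 = 6.12 mm
Layer 840–480 hPa: Δp = 360 hPa = 36000 Pa, q̄ = 0.0041 kg/kg → 0.0041 × 36000 / 9.8 = 15.06 mm
Layer 480–400 hPa: Δp = 80 hPa = 8000 Pa, q̄ = 0.0018 kg/kg → 0.0018 × 8000 / 9.8 = 1.47 mm
PW = 15.71 + 6.12 + 15.06 + 1.47 = 38.36 ≈ 38.4 mm.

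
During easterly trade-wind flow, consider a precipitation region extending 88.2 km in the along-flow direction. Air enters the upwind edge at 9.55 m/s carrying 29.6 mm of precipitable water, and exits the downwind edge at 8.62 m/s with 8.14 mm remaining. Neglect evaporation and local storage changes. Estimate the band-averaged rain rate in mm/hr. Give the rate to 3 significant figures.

R ≈ 8.67 mm/hr

Column moisture flux per unit crosswind length is F = V × PW.
Inflow: F_in = 9.55 × 29.6 = 282.68 mm·m/s
Outflow: F_out = 8.62 × 8.14 = 70.1668 mm·m/s
Steady-state rate R = (F_in − F_out)/L = (282.68 − 70.1668) / 88200 m = 2.409e-03 mm/s.
R = 2.409e-03 × 3600 = 8.67 mm/hr.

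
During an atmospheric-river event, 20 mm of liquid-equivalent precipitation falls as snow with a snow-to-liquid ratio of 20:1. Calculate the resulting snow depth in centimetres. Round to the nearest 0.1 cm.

snow depth ≈ 40.0 cm

Snow depth = liquid × ratio = 20 mm × 20 = 400 mm = 40.0 cm.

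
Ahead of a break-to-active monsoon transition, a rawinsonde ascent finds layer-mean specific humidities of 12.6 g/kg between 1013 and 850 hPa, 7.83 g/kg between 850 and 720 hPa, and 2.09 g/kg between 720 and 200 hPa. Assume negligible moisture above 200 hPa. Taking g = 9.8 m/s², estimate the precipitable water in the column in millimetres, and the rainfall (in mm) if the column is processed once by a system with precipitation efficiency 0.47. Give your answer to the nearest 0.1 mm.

PW ≈ 42.4 mm; rainfall ≈ 19.9 mm

Precipitable water is the column-integrated vapour mass per unit area: PW = (1/g) Σ q̄ Δp, with q in kg/kg and Δp in Pa (1 kg/m² of water = 1 mm).
Layer 1013–850 hPa: Δp = 163 hPa = 16300 Pa, q̄ = 0.0126 kg/kg → 0.0126 × 16300 / 9.8 = 20.96 mm
Layer 850–720 hPa: Δp = 130 hPa = 13000 Pa, q̄ = 0.00783 kg/kg → 0.00783 × 13000 / 9.8 = 10.39 mm
Layer 720–200 hPa: Δp = 520 hPa = 52000 Pa, q̄ = 0.00209 kg/kg → 0.00209 × 52000 / 9.8 = 11.09 mm
PW = 20.96 + 10.39 + 11.09 = 42.44 ≈ 42.4 mm.
Rainfall = ε × PW = 0.47 × 42.4 = 19.9 mm.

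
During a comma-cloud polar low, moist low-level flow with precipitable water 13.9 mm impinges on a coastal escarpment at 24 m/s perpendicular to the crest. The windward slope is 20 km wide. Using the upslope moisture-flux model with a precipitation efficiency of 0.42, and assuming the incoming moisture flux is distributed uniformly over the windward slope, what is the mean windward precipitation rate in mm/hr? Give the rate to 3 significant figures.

Incoming column moisture flux per unit ridge length: F = V × PW = 24 × 13.9 = 333.6 mm·m/s.
Spread over the 20 km slope with efficiency ε = 0.42: R = ε·F/W = 0.42 × 333.6 / 20000 m = 7.006e-03 mm/s.
R = 7.006e-03 × 3600 = 25.2 mm/hr.

R ≈ 25.2 mm/hr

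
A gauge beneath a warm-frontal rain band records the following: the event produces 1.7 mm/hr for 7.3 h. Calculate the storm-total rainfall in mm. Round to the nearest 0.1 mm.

Total = Σ Rᵢ Δtᵢ = 1.7 × 7.3
      = 12.41 = 12.4 mm.

total ≈ 12.4 mm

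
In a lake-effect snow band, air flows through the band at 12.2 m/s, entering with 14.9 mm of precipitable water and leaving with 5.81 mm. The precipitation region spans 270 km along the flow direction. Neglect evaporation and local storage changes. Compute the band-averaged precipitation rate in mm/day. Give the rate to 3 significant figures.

R ≈ 35.5 mm/day

Column moisture flux per unit crosswind length is F = V × PW.
Inflow: F_in = 12.2 × 14.9 = 181.78 mm·m/s
Outflow: F_out = 12.2 × 5.81 = 70.882 mm·m/s
Steady-state rate R = (F_in − F_out)/L = (181.78 − 70.882) / 270000 m = 4.107e-04 mm/s.
R = 4.107e-04 × 3600 × 24 = 35.5 mm/day.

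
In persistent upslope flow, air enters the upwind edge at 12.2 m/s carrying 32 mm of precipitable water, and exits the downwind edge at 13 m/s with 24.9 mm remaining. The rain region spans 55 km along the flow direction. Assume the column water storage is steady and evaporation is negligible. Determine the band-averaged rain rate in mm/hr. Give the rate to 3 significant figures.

R ≈ 4.37 mm/hr

Column moisture flux per unit crosswind length is F = V × PW.
Inflow: F_in = 12.2 × 32 = 390.4 mm·m/s
Outflow: F_out = 13 × 24.9 = 323.7 mm·m/s
Steady-state rate R = (F_in − F_out)/L = (390.4 − 323.7) / 55000 m = 1.213e-03 mm/s.
R = 1.213e-03 × 3600 = 4.37 mm/hr.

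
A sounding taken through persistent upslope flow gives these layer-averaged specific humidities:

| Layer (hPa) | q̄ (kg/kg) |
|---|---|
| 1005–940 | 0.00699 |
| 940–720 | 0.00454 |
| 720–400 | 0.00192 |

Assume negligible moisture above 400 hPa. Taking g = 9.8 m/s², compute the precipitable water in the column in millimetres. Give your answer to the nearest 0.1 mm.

PW ≈ 21.1 mm

Precipitable water is the column-integrated vapour mass per unit area: PW = (1/g) Σ q̄ Δp, with q in kg/kg and Δp in Pa (1 kg/m² of water = 1 mm).
Layer 1005–940 hPa: Δp = 65 hPa = 6500 Pa, q̄ = 0.00699 kg/kg → 0.00699 × 6500 / 9.8 = 4.64 mm
Layer 940–720 hPa: Δp = 220 hPa = 22000 Pa, q̄ = 0.00454 kg/kg → 0.00454 × 22000 / 9.8 = 10.19 mm
Layer 720–400 hPa: Δp = 320 hPa = 32000 Pa, q̄ = 0.00192 kg/kg → 0.00192 × 32000 / 9.8 = 6.27 mm
PW = 4.64 + 10.19 + 6.27 = 21.10 ≈ 21.1 mm.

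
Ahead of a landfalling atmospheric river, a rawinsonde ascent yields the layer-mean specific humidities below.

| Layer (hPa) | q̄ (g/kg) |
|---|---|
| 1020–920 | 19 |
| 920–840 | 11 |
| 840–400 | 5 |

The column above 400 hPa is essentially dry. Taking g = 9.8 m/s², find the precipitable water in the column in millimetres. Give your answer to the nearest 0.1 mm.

PW ≈ 50.8 mm

Precipitable water is the column-integrated vapour mass per unit area: PW = (1/g) Σ q̄ Δp, with q in kg/kg and Δp in Pa (1 kg/m² of water = 1 mm).
Layer 1020–920 hPa: Δp = 100 hPa = 10000 Pa, q̄ = 0.019 kg/kg → 0.019 × 10000 / 9.8 = 19.39 mm
Layer 920–840 hPa: Δp = 80 hPa = 8000 Pa, q̄ = 0.011 kg/kg → 0.011 × 8000 / 9.8 = 8.98 mm
Layer 840–400 hPa: Δp = 440 hPa = 44000 Pa, q̄ = 0.005 kg/kg → 0.005 × 44000 / 9.8 = 22.45 mm
PW = 19.39 + 8.98 + 22.45 = 50.82 ≈ 50.8 mm.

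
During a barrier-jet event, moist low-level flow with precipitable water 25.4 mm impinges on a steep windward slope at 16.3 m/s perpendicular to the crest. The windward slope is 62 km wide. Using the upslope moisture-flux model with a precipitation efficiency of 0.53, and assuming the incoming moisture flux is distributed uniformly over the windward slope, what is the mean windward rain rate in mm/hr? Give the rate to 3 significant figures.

R ≈ 12.7 mm/hr

Incoming column moisture flux per unit ridge length: F = V × PW = 16.3 × 25.4 = 414.02 mm·m/s.
Spread over the 62 km slope with efficiency ε = 0.53: R = ε·F/W = 0.53 × 414.02 / 62000 m = 3.539e-03 mm/s.
R = 3.539e-03 × 3600 = 12.7 mm/hr.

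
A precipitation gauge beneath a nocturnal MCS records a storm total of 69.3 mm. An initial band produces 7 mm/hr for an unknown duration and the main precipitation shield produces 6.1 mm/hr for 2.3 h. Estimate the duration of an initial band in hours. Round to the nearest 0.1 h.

Known phases: 6.1 × 2.3 = 14.03 mm.
Remaining depth = 69.3 − 14.03 = 55.27 mm.
Duration = 55.27 / 7 = 7.9 h.

duration ≈ 7.9 h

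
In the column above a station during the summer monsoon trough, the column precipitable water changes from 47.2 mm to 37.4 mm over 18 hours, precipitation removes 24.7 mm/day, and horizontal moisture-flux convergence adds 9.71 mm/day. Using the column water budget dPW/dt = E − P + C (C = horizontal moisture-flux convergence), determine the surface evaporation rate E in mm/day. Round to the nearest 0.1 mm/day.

dPW/dt = (37.4 − 47.2) mm / (18/24 day) = -13.067 mm/day.
E = dPW/dt + P − C = (-13.067) + 24.7 − (9.71) = 1.9 mm/day.

E ≈ 1.9 mm/day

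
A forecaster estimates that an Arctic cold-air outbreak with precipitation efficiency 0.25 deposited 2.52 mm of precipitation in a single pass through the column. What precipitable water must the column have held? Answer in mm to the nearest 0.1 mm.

PW ≈ 10.1 mm

PW = precipitation / ε = 2.52 / 0.25 = 10.1 mm.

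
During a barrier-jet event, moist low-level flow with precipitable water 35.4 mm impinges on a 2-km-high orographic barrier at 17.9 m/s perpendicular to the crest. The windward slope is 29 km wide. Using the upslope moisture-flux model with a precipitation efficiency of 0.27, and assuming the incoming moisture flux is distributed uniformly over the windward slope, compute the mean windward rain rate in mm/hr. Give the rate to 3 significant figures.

R ≈ 21.2 mm/hr

Incoming column moisture flux per unit ridge length: F = V × PW = 17.9 × 35.4 = 633.66 mm·m/s.
Spread over the 29 km slope with efficiency ε = 0.27: R = ε·F/W = 0.27 × 633.66 / 29000 m = 5.900e-03 mm/s.
R = 5.900e-03 × 3600 = 21.2 mm/hr.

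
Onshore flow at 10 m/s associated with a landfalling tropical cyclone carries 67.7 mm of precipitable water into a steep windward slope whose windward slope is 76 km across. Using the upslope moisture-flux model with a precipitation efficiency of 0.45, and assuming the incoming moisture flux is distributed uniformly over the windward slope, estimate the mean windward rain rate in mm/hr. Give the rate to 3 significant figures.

R ≈ 14.4 mm/hr

Incoming column moisture flux per unit ridge length: F = V × PW = 10 × 67.7 = 677 mm·m/s.
Spread over the 76 km slope with efficiency ε = 0.45: R = ε·F/W = 0.45 × 677 / 76000 m = 4.009e-03 mm/s.
R = 4.009e-03 × 3600 = 14.4 mm/hr.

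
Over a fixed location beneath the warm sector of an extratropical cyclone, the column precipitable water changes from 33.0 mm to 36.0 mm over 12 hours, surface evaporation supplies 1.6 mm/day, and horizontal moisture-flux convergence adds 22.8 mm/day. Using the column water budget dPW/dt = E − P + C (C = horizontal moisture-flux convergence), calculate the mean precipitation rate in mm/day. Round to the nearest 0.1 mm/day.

dPW/dt = (36.0 − 33.0) mm / (12/24 day) = +6.000 mm/day.
P = E + C − dPW/dt = 1.6 + (22.8) − (+6.000) = 18.4 mm/day.

P ≈ 18.4 mm/day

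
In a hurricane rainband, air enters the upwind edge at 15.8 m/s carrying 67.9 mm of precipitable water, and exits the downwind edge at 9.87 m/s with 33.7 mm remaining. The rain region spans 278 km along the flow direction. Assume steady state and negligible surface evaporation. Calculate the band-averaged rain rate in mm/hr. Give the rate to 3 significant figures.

R ≈ 9.59 mm/hr

Column moisture flux per unit crosswind length is F = V × PW.
Inflow: F_in = 15.8 × 67.9 = 1072.82 mm·m/s
Outflow: F_out = 9.87 × 33.7 = 332.619 mm·m/s
Steady-state rate R = (F_in − F_out)/L = (1072.82 − 332.619) / 278000 m = 2.663e-03 mm/s.
R = 2.663e-03 × 3600 = 9.59 mm/hr.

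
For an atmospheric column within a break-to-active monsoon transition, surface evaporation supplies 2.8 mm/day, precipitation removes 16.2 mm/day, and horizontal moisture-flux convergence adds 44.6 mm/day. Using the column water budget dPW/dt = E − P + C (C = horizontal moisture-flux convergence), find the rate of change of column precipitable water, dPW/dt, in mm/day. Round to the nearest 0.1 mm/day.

dPW/dt = E − P + C = 2.8 − 16.2 + (44.6) = 31.2 mm/day.

dPW/dt ≈ 31.2 mm/day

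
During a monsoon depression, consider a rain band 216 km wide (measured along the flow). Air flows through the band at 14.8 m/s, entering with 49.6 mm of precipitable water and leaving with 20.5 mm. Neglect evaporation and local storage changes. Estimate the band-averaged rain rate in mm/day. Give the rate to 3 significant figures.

R ≈ 172 mm/day

Column moisture flux per unit crosswind length is F = V × PW.
Inflow: F_in = 14.8 × 49.6 = 734.08 mm·m/s
Outflow: F_out = 14.8 × 20.5 = 303.4 mm·m/s
Steady-state rate R = (F_in − F_out)/L = (734.08 − 303.4) / 216000 m = 1.994e-03 mm/s.
R = 1.994e-03 × 3600 × 24 = 172 mm/day.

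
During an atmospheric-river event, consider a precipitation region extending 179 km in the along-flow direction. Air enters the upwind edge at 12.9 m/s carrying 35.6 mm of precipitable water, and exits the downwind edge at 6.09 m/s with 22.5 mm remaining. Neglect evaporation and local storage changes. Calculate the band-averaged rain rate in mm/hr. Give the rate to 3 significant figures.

Column moisture flux per unit crosswind length is F = V × PW.
Inflow: F_in = 12.9 × 35.6 = 459.24 mm·m/s
Outflow: F_out = 6.09 × 22.5 = 137.025 mm·m/s
Steady-state rate R = (F_in − F_out)/L = (459.24 − 137.025) / 179000 m = 1.800e-03 mm/s.
R = 1.800e-03 × 3600 = 6.48 mm/hr.

R ≈ 6.48 mm/hr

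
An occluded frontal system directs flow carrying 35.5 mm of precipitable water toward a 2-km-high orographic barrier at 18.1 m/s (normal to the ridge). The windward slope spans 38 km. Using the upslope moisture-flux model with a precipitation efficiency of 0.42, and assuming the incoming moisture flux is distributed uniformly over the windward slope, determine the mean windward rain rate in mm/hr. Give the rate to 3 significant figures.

R ≈ 25.6 mm/hr

Incoming column moisture flux per unit ridge length: F = V × PW = 18.1 × 35.5 = 642.55 mm·m/s.
Spread over the 38 km slope with efficiency ε = 0.42: R = ε·F/W = 0.42 × 642.55 / 38000 m = 7.102e-03 mm/s.
R = 7.102e-03 × 3600 = 25.6 mm/hr.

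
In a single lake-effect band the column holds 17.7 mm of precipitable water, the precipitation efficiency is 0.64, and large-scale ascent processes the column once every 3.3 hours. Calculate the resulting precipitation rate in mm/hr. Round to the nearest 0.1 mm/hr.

Each overturning extracts ε × PW = 0.64 × 17.7 = 11.328 mm.
Rate = ε·PW / τ = 11.328 / 3.3 h = 3.4 mm/hr.

R ≈ 3.4 mm/hr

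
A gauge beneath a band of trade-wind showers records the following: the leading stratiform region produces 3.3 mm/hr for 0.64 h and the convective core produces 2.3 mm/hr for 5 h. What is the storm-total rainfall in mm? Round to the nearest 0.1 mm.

total ≈ 13.6 mm

Total = Σ Rᵢ Δtᵢ = 3.3 × 0.64 + 2.3 × 5
      = 2.112 + 11.5 = 13.6 mm.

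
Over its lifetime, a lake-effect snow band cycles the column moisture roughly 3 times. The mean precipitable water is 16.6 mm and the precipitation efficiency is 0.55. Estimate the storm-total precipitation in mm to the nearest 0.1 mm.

Each cycle deposits ε × PW = 0.55 × 16.6 = 9.13 mm.
Over 3 cycles: 3 × 9.13 = 27.4 mm.

precipitation ≈ 27.4 mm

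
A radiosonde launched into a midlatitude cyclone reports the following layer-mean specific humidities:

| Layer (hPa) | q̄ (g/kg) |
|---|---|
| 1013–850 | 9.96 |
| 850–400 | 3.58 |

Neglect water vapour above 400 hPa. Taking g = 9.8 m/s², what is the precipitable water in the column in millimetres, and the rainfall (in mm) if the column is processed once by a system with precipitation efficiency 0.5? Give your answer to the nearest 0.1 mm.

PW ≈ 33.0 mm; rainfall ≈ 16.5 mm

Precipitable water is the column-integrated vapour mass per unit area: PW = (1/g) Σ q̄ Δp, with q in kg/kg and Δp in Pa (1 kg/m² of water = 1 mm).
Layer 1013–850 hPa: Δp = 163 hPa = 16300 Pa, q̄ = 0.00996 kg/kg → 0.00996 × 16300 / 9.8 = 16.57 mm
Layer 850–400 hPa: Δp = 450 hPa = 45000 Pa, q̄ = 0.00358 kg/kg → 0.00358 × 45000 / 9.8 = 16.44 mm
PW = 16.57 + 16.44 = 33.01 ≈ 33.0 mm.
Rainfall = ε × PW = 0.5 × 33.0 = 16.5 mm.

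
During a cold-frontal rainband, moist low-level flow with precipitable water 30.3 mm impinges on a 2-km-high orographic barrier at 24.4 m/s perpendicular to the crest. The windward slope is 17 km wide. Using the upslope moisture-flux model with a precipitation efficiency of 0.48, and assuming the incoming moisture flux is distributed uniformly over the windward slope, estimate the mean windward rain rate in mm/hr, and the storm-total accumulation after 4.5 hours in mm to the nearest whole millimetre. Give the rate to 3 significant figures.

Incoming column moisture flux per unit ridge length: F = V × PW = 24.4 × 30.3 = 739.32 mm·m/s.
Spread over the 17 km slope with efficiency ε = 0.48: R = ε·F/W = 0.48 × 739.32 / 17000 m = 2.087e-02 mm/s.
R = 2.087e-02 × 3600 = 75.1 mm/hr.
Over 4.5 h: total = 75.1 × 4.5 = 337.95 ≈ 338 mm.

R ≈ 75.1 mm/hr; total ≈ 338 mm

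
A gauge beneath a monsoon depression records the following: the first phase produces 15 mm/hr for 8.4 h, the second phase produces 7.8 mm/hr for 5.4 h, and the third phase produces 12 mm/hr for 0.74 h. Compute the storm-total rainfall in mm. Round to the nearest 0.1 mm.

Total = Σ Rᵢ Δtᵢ = 15 × 8.4 + 7.8 × 5.4 + 12 × 0.74
      = 126 + 42.12 + 8.88 = 177.0 mm.

total ≈ 177.0 mm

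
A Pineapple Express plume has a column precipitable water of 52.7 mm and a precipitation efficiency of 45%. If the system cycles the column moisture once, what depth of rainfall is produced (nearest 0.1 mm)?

rainfall ≈ 23.7 mm

Rainfall = ε × PW = 0.45 × 52.7 = 23.7 mm.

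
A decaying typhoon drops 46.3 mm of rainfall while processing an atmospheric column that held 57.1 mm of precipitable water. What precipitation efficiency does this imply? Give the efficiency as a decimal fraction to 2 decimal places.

ε ≈ 0.81

ε = rainfall / PW = 46.3 / 57.1 = 0.81.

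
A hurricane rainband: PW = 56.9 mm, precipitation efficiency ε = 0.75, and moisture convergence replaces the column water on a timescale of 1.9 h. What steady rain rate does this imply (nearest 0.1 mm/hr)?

Each overturning extracts ε × PW = 0.75 × 56.9 = 42.675 mm.
Rate = ε·PW / τ = 42.675 / 1.9 h = 22.5 mm/hr.

R ≈ 22.5 mm/hr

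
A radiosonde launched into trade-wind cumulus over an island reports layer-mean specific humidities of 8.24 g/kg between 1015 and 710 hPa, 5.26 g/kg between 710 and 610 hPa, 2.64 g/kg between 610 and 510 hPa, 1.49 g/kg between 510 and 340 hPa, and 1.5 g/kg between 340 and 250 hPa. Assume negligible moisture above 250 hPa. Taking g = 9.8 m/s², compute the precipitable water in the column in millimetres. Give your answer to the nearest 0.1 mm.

PW ≈ 37.7 mm

Precipitable water is the column-integrated vapour mass per unit area: PW = (1/g) Σ q̄ Δp, with q in kg/kg and Δp in Pa (1 kg/m² of water = 1 mm).
Layer 1015–710 hPa: Δp = 305 hPa = 30500 Pa, q̄ = 0.00824 kg/kg → 0.00824 × 30500 / 9.8 = 25.64 mm
Layer 710–610 hPa: Δp = 100 hPa = 10000 Pa, q̄ = 0.00526 kg/kg → 0.00526 × 10000 / 9.8 = 5.37 mm
Layer 610–510 hPa: Δp = 100 hPa = 10000 Pa, q̄ = 0.00264 kg/kg → 0.00264 × 10000 / 9.8 = 2.69 mm
Layer 510–340 hPa: Δp = 170 hPa = 17000 Pa, q̄ = 0.00149 kg/kg → 0.00149 × 17000 / 9.8 = 2.58 mm
Layer 340–250 hPa: Δp = 90 hPa = 9000 Pa, q̄ = 0.0015 kg/kg → 0.0015 × 9000 / 9.8 = 1.38 mm
PW = 25.64 + 5.37 + 2.69 + 2.58 + 1.38 = 37.66 ≈ 37.7 mm.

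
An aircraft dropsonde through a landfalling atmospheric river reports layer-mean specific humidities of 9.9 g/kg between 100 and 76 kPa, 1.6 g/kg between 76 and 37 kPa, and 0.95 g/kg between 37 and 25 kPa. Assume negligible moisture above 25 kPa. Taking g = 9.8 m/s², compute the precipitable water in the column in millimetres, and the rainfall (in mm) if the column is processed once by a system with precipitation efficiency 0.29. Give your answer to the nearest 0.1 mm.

PW ≈ 31.8 mm; rainfall ≈ 9.2 mm

Precipitable water is the column-integrated vapour mass per unit area: PW = (1/g) Σ q̄ Δp, with q in kg/kg and Δp in Pa (1 kg/m² of water = 1 mm).
Layer 100–76 kPa: Δp = 240 hPa = 24000 Pa, q̄ = 0.0099 kg/kg → 0.0099 × 24000 / 9.8 = 24.24 mm
Layer 76–37 kPa: Δp = 390 hPa = 39000 Pa, q̄ = 0.0016 kg/kg → 0.0016 × 39000 / 9.8 = 6.37 mm
Layer 37–25 kPa: Δp = 120 hPa = 12000 Pa, q̄ = 0.00095 kg/kg → 0.00095 × 12000 / 9.8 = 1.16 mm
PW = 24.24 + 6.37 + 1.16 = 31.77 ≈ 31.8 mm.
Rainfall = ε × PW = 0.29 × 31.8 = 9.2 mm.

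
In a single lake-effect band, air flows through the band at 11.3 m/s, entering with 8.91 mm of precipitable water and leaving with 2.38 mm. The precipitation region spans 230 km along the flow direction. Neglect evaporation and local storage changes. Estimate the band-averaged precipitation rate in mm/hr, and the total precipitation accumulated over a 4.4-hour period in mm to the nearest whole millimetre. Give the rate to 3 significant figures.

Column moisture flux per unit crosswind length is F = V × PW.
Inflow: F_in = 11.3 × 8.91 = 100.683 mm·m/s
Outflow: F_out = 11.3 × 2.38 = 26.894 mm·m/s
Steady-state rate R = (F_in − F_out)/L = (100.683 − 26.894) / 230000 m = 3.208e-04 mm/s.
R = 3.208e-04 × 3600 = 1.15 mm/hr.
Over 4.4 h: total = 1.15 × 4.4 = 5.06 ≈ 5 mm.

R ≈ 1.15 mm/hr; total ≈ 5 mm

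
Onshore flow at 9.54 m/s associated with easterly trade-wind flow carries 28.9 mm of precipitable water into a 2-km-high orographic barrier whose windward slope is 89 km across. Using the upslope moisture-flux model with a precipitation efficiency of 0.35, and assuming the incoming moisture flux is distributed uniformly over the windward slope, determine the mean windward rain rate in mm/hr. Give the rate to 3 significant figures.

R ≈ 3.90 mm/hr

Incoming column moisture flux per unit ridge length: F = V × PW = 9.54 × 28.9 = 275.706 mm·m/s.
Spread over the 89 km slope with efficiency ε = 0.35: R = ε·F/W = 0.35 × 275.706 / 89000 m = 1.084e-03 mm/s.
R = 1.084e-03 × 3600 = 3.90 mm/hr.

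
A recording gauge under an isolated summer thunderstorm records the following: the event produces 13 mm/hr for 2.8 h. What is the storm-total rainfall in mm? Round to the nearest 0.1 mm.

Total = Σ Rᵢ Δtᵢ = 13 × 2.8
      = 36.4 = 36.4 mm.

total ≈ 36.4 mm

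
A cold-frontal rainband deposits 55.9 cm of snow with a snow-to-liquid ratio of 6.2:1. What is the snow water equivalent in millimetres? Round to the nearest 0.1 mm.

SWE = snow depth / ratio = 55.9 cm / 6.2 = 9.016 cm = 90.2 mm.

SWE ≈ 90.2 mm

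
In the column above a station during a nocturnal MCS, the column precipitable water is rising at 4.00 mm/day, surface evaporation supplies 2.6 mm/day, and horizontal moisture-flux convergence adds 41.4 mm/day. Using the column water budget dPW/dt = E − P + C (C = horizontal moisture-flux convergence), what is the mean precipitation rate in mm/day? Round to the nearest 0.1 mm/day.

dPW/dt = +4.00 mm/day.
P = E + C − dPW/dt = 2.6 + (41.4) − (+4.00) = 40.0 mm/day.

P ≈ 40.0 mm/day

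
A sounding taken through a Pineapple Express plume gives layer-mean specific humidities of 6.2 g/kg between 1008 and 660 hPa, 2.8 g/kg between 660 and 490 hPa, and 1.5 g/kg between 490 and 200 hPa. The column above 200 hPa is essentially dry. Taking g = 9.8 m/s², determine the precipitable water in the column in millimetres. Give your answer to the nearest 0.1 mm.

PW ≈ 31.3 mm

Precipitable water is the column-integrated vapour mass per unit area: PW = (1/g) Σ q̄ Δp, with q in kg/kg and Δp in Pa (1 kg/m² of water = 1 mm).
Layer 1008–660 hPa: Δp = 348 hPa = 34800 Pa, q̄ = 0.0062 kg/kg → 0.0062 × 34800 / 9.8 = 22.02 mm
Layer 660–490 hPa: Δp = 170 hPa = 17000 Pa, q̄ = 0.0028 kg/kg → 0.0028 × 17000 / 9.8 = 4.86 mm
Layer 490–200 hPa: Δp = 290 hPa = 29000 Pa, q̄ = 0.0015 kg/kg → 0.0015 × 29000 / 9.8 = 4.44 mm
PW = 22.02 + 4.86 + 4.44 = 31.32 ≈ 31.3 mm.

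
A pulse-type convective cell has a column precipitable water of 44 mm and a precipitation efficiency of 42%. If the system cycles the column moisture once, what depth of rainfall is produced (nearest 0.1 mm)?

rainfall ≈ 18.5 mm

Rainfall = ε × PW = 0.42 × 44 = 18.5 mm.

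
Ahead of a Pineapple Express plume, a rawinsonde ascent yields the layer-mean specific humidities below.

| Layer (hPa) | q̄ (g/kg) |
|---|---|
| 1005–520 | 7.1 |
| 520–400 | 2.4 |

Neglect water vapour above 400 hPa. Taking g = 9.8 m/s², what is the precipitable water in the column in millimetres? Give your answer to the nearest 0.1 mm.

PW ≈ 38.1 mm

Precipitable water is the column-integrated vapour mass per unit area: PW = (1/g) Σ q̄ Δp, with q in kg/kg and Δp in Pa (1 kg/m² of water = 1 mm).
Layer 1005–520 hPa: Δp = 485 hPa = 48500 Pa, q̄ = 0.0071 kg/kg → 0.0071 × 48500 / 9.8 = 35.14 mm
Layer 520–400 hPa: Δp = 120 hPa = 12000 Pa, q̄ = 0.0024 kg/kg → 0.0024 × 12000 / 9.8 = 2.94 mm
PW = 35.14 + 2.94 = 38.08 ≈ 38.1 mm.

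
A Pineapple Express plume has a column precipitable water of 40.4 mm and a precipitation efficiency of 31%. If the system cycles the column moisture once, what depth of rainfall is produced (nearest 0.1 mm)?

Rainfall = ε × PW = 0.31 × 40.4 = 12.5 mm.

rainfall ≈ 12.5 mm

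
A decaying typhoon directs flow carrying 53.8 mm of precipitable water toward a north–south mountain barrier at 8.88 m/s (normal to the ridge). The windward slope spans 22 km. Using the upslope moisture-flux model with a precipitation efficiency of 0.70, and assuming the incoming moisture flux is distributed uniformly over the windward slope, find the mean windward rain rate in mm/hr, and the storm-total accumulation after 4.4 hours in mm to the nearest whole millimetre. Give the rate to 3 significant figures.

Incoming column moisture flux per unit ridge length: F = V × PW = 8.88 × 53.8 = 477.744 mm·m/s.
Spread over the 22 km slope with efficiency ε = 0.70: R = ε·F/W = 0.70 × 477.744 / 22000 m = 1.520e-02 mm/s.
R = 1.520e-02 × 3600 = 54.7 mm/hr.
Over 4.4 h: total = 54.7 × 4.4 = 240.68 ≈ 241 mm.

R ≈ 54.7 mm/hr; total ≈ 241 mm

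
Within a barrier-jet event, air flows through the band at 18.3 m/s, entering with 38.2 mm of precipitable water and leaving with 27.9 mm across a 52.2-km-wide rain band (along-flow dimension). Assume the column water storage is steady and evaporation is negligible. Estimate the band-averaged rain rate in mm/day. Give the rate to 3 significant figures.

Column moisture flux per unit crosswind length is F = V × PW.
Inflow: F_in = 18.3 × 38.2 = 699.06 mm·m/s
Outflow: F_out = 18.3 × 27.9 = 510.57 mm·m/s
Steady-state rate R = (F_in − F_out)/L = (699.06 − 510.57) / 52200 m = 3.611e-03 mm/s.
R = 3.611e-03 × 3600 × 24 = 312 mm/day.

R ≈ 312 mm/day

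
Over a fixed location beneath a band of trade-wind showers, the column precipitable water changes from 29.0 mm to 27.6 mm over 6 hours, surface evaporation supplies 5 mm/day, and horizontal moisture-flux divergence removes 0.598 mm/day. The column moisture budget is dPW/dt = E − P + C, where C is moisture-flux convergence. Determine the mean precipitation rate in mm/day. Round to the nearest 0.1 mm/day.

dPW/dt = (27.6 − 29.0) mm / (6/24 day) = -5.600 mm/day.
P = E + C − dPW/dt = 5 + (-0.598) − (-5.600) = 10.0 mm/day.

P ≈ 10.0 mm/day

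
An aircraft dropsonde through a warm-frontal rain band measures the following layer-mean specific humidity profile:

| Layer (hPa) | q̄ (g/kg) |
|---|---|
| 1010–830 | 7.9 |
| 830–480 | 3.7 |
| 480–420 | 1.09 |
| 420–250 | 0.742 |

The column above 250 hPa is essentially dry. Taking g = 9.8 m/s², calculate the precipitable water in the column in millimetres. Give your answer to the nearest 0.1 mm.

PW ≈ 29.7 mm

Precipitable water is the column-integrated vapour mass per unit area: PW = (1/g) Σ q̄ Δp, with q in kg/kg and Δp in Pa (1 kg/m² of water = 1 mm).
Layer 1010–830 hPa: Δp = 180 hPa = 18000 Pa, q̄ = 0.0079 kg/kg → 0.0079 × 18000 / 9.8 = 14.51 mm
Layer 830–480 hPa: Δp = 350 hPa = 35000 Pa, q̄ = 0.0037 kg/kg → 0.0037 × 35000 / 9.8 = 13.21 mm
Layer 480–420 hPa: Δp = 60 hPa = 6000 Pa, q̄ = 0.00109 kg/kg → 0.00109 × 6000 / 9.8 = 0.67 mm
Layer 420–250 hPa: Δp = 170 hPa = 17000 Pa, q̄ = 0.000742 kg/kg → 0.000742 × 17000 / 9.8 = 1.29 mm
PW = 14.51 + 13.21 + 0.67 + 1.29 = 29.68 ≈ 29.7 mm.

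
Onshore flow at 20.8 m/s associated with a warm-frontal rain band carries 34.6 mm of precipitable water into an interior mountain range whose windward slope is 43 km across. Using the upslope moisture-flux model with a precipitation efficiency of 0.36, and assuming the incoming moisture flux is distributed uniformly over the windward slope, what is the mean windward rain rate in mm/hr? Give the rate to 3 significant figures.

R ≈ 21.7 mm/hr

Incoming column moisture flux per unit ridge length: F = V × PW = 20.8 × 34.6 = 719.68 mm·m/s.
Spread over the 43 km slope with efficiency ε = 0.36: R = ε·F/W = 0.36 × 719.68 / 43000 m = 6.025e-03 mm/s.
R = 6.025e-03 × 3600 = 21.7 mm/hr.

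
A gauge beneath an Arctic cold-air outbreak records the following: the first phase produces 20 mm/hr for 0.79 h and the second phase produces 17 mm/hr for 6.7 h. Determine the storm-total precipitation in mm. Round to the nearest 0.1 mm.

total ≈ 129.7 mm

Total = Σ Rᵢ Δtᵢ = 20 × 0.79 + 17 × 6.7
      = 15.8 + 113.9 = 129.7 mm.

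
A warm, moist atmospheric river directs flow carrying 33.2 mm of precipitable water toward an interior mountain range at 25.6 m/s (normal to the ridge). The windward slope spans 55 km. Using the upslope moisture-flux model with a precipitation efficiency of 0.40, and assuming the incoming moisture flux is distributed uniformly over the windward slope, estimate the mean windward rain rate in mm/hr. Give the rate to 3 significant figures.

R ≈ 22.3 mm/hr

Incoming column moisture flux per unit ridge length: F = V × PW = 25.6 × 33.2 = 849.92 mm·m/s.
Spread over the 55 km slope with efficiency ε = 0.40: R = ε·F/W = 0.40 × 849.92 / 55000 m = 6.181e-03 mm/s.
R = 6.181e-03 × 3600 = 22.3 mm/hr.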